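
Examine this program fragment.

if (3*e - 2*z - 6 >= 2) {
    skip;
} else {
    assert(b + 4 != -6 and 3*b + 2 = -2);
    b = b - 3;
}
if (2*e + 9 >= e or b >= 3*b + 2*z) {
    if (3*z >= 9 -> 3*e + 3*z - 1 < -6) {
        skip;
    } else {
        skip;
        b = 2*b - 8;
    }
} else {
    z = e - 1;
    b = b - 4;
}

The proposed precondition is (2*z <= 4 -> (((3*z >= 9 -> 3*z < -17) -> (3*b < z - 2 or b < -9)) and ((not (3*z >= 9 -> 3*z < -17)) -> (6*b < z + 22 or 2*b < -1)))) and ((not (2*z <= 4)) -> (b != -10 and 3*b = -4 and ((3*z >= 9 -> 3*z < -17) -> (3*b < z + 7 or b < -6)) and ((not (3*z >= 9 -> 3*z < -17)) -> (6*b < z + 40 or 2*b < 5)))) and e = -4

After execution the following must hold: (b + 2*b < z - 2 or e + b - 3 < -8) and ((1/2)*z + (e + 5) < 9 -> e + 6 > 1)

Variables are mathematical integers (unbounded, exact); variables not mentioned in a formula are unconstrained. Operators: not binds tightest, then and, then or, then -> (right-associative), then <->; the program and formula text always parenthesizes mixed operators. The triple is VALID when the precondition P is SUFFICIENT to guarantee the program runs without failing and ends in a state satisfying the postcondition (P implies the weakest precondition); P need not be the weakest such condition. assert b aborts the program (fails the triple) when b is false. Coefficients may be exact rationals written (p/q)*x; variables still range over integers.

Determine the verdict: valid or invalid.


Working backward. After the program, the postcondition (b + 2*b < z - 2 or e + b - 3 < -8) and ((1/2)*z + (e + 5) < 9 -> e + 6 > 1) must hold; in canonical form it is (3*b < z - 2 or b + e < -5) and (e + (1/2)*z < 4 -> e > -5).
Then branch requires ((3*z >= 9 -> 3*e + 3*z < -5) -> ((3*b < z - 2 or b + e < -5) and (e + (1/2)*z < 4 -> e > -5))) and ((not (3*z >= 9 -> 3*e + 3*z < -5)) -> ((6*b < z + 22 or 2*b + e < 3) and (e + (1/2)*z < 4 -> e > -5))); else branch requires (3*b < e + 9 or b + e < -1) and ((3/2)*e < 9/2 -> e > -5).
Before the if: ((e >= -9 or 2*b + 2*z <= 0) -> (((3*z >= 9 -> 3*e + 3*z < -5) -> ((3*b < z - 2 or b + e < -5) and (e + (1/2)*z < 4 -> e > -5))) and ((not (3*z >= 9 -> 3*e + 3*z < -5)) -> ((6*b < z + 22 or 2*b + e < 3) and (e + (1/2)*z < 4 -> e > -5))))) and ((not (e >= -9 or 2*b + 2*z <= 0)) -> ((3*b < e + 9 or b + e < -1) and ((3/2)*e < 9/2 -> e > -5)))
Then branch requires ((e >= -9 or 2*b + 2*z <= 0) -> (((3*z >= 9 -> 3*e + 3*z < -5) -> ((3*b < z - 2 or b + e < -5) and (e + (1/2)*z < 4 -> e > -5))) and ((not (3*z >= 9 -> 3*e + 3*z < -5)) -> ((6*b < z + 22 or 2*b + e < 3) and (e + (1/2)*z < 4 -> e > -5))))) and ((not (e >= -9 or 2*b + 2*z <= 0)) -> ((3*b < e + 9 or b + e < -1) and ((3/2)*e < 9/2 -> e > -5))); else branch requires b != -10 and 3*b = -4 and ((e >= -9 or 2*b + 2*z <= 6) -> (((3*z >= 9 -> 3*e + 3*z < -5) -> ((3*b < z + 7 or b + e < -2) and (e + (1/2)*z < 4 -> e > -5))) and ((not (3*z >= 9 -> 3*e + 3*z < -5)) -> ((6*b < z + 40 or 2*b + e < 9) and (e + (1/2)*z < 4 -> e > -5))))) and ((not (e >= -9 or 2*b + 2*z <= 6)) -> ((3*b < e + 18 or b + e < 2) and ((3/2)*e < 9/2 -> e > -5))).
Before the if: (3*e >= 2*z + 8 -> (((e >= -9 or 2*b + 2*z <= 0) -> (((3*z >= 9 -> 3*e + 3*z < -5) -> ((3*b < z - 2 or b + e < -5) and (e + (1/2)*z < 4 -> e > -5))) and ((not (3*z >= 9 -> 3*e + 3*z < -5)) -> ((6*b < z + 22 or 2*b + e < 3) and (e + (1/2)*z < 4 -> e > -5))))) and ((not (e >= -9 or 2*b + 2*z <= 0)) -> ((3*b < e + 9 or b + e < -1) and ((3/2)*e < 9/2 -> e > -5))))) and ((not (3*e >= 2*z + 8)) -> (b != -10 and 3*b = -4 and ((e >= -9 or 2*b + 2*z <= 6) -> (((3*z >= 9 -> 3*e + 3*z < -5) -> ((3*b < z + 7 or b + e < -2) and (e + (1/2)*z < 4 -> e > -5))) and ((not (3*z >= 9 -> 3*e + 3*z < -5)) -> ((6*b < z + 40 or 2*b + e < 9) and (e + (1/2)*z < 4 -> e > -5))))) and ((not (e >= -9 or 2*b + 2*z <= 6)) -> ((3*b < e + 18 or b + e < 2) and ((3/2)*e < 9/2 -> e > -5)))))
The weakest precondition is (3*e >= 2*z + 8 -> (((e >= -9 or 2*b + 2*z <= 0) -> (((3*z >= 9 -> 3*e + 3*z < -5) -> ((3*b < z - 2 or b + e < -5) and (e + (1/2)*z < 4 -> e > -5))) and ((not (3*z >= 9 -> 3*e + 3*z < -5)) -> ((6*b < z + 22 or 2*b + e < 3) and (e + (1/2)*z < 4 -> e > -5))))) and ((not (e >= -9 or 2*b + 2*z <= 0)) -> ((3*b < e + 9 or b + e < -1) and ((3/2)*e < 9/2 -> e > -5))))) and ((not (3*e >= 2*z + 8)) -> (b != -10 and 3*b = -4 and ((e >= -9 or 2*b + 2*z <= 6) -> (((3*z >= 9 -> 3*e + 3*z < -5) -> ((3*b < z + 7 or b + e < -2) and (e + (1/2)*z < 4 -> e > -5))) and ((not (3*z >= 9 -> 3*e + 3*z < -5)) -> ((6*b < z + 40 or 2*b + e < 9) and (e + (1/2)*z < 4 -> e > -5))))) and ((not (e >= -9 or 2*b + 2*z <= 6)) -> ((3*b < e + 18 or b + e < 2) and ((3/2)*e < 9/2 -> e > -5))))).
Check whether (2*z <= 4 -> (((3*z >= 9 -> 3*z < -17) -> (3*b < z - 2 or b < -9)) and ((not (3*z >= 9 -> 3*z < -17)) -> (6*b < z + 22 or 2*b < -1)))) and ((not (2*z <= 4)) -> (b != -10 and 3*b = -4 and ((3*z >= 9 -> 3*z < -17) -> (3*b < z + 7 or b < -6)) and ((not (3*z >= 9 -> 3*z < -17)) -> (6*b < z + 40 or 2*b < 5)))) and e = -4 implies it.
Countermodel: at the initial state b = -10, e = -4, z = -6, the precondition holds but the weakest precondition fails.
Answer: invalid


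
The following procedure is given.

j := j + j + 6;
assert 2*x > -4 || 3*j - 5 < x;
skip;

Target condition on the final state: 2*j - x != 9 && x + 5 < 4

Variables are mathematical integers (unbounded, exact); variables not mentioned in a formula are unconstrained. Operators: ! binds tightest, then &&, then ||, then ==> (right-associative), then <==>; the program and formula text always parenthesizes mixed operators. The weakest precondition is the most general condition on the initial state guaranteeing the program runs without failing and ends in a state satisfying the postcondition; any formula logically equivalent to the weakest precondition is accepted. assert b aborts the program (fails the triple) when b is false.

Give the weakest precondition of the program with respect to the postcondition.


Working backward. After the program, the postcondition 2*j - x != 9 && x + 5 < 4 must hold; in canonical form it is 2*j != x + 9 && x < -1.
Before skip: 2*j != x + 9 && x < -1
Before assert 2*x > -4 || 3*j - 5 < x: (2*x > -4 || 3*j < x + 5) && 2*j != x + 9 && x < -1
Before j := j + j + 6: (2*x > -4 || 6*j < x - 13) && 4*j != x - 3 && x < -1
Answer: WP = (2*x > -4 || 6*j < x - 13) && 4*j != x - 3 && x < -1


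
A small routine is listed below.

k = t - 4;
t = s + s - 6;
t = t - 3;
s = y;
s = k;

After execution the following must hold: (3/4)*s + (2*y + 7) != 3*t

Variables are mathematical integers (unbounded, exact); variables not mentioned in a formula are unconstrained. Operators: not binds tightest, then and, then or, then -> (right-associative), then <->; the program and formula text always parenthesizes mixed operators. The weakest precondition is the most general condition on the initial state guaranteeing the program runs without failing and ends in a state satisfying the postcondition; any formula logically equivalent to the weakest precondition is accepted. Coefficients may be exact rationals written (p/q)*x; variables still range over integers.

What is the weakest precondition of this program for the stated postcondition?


Working backward. After the program, the postcondition (3/4)*s + (2*y + 7) != 3*t must hold; in canonical form it is (3/4)*s + 2*y != 3*t - 7.
Before s := k: (3/4)*k + 2*y != 3*t - 7
Before s := y: (3/4)*k + 2*y != 3*t - 7
Before t := t - 3: (3/4)*k + 2*y != 3*t - 16
Before t := s + s - 6: (3/4)*k + 2*y != 6*s - 34
Before k := t - 4: (3/4)*t + 2*y != 6*s - 31
Answer: WP = (3/4)*t + 2*y != 6*s - 31


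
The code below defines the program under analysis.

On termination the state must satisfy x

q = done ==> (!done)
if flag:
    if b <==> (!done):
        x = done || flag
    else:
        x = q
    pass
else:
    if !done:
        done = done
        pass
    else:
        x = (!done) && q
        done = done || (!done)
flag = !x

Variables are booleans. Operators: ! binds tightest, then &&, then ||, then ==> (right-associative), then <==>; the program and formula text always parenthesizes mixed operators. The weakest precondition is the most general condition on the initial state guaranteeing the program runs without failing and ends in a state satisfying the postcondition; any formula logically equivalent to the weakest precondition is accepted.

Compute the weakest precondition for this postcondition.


Working backward. After the program, x must hold.
Before flag := !x: x
Then branch requires ((b <==> (!done)) ==> (done || flag)) && ((!(b <==> (!done))) ==> q); else branch requires ((!done) ==> x) && (done ==> ((!done) && q)).
Before the if: (flag ==> (((b <==> (!done)) ==> (done || flag)) && ((!(b <==> (!done))) ==> q))) && ((!flag) ==> (((!done) ==> x) && (done ==> ((!done) && q))))
Before q := done ==> (!done): (flag ==> (((b <==> (!done)) ==> (done || flag)) && ((!(b <==> (!done))) ==> (done ==> (!done))))) && ((!flag) ==> (((!done) ==> x) && (done ==> ((!done) && (done ==> (!done))))))
Answer: WP = (flag ==> (((b <==> (!done)) ==> (done || flag)) && ((!(b <==> (!done))) ==> (done ==> (!done))))) && ((!flag) ==> (((!done) ==> x) && (done ==> ((!done) && (done ==> (!done))))))


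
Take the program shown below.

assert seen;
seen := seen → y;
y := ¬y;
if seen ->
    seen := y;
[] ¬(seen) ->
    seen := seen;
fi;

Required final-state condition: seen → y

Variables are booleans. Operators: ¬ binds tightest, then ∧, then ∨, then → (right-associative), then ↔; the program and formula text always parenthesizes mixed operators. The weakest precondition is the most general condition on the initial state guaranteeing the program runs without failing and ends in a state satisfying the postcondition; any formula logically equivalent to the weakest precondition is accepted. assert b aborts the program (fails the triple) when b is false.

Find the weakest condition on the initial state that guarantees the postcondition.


Working backward. After the program, seen → y must hold.
Then branch requires true; else branch requires seen → y.
Before the if: (¬seen) → (seen → y)
Before y := ¬y: (¬seen) → (seen → (¬y))
Before seen := seen → y: (¬(seen → y)) → ((seen → y) → (¬y))
Before assert seen: seen ∧ ((¬(seen → y)) → ((seen → y) → (¬y)))
Answer: WP = seen ∧ ((¬(seen → y)) → ((seen → y) → (¬y)))


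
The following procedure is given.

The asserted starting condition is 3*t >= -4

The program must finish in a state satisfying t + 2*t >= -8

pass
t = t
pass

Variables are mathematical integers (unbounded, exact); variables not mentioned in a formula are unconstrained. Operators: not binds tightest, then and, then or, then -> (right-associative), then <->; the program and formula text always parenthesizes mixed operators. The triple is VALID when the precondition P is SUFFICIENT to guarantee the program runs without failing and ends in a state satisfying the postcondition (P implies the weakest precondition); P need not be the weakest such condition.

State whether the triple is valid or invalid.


Working backward. After the program, the postcondition t + 2*t >= -8 must hold; in canonical form it is 3*t >= -8.
Before skip: 3*t >= -8
Before t := t: 3*t >= -8
Before skip: 3*t >= -8
The weakest precondition is 3*t >= -8.
Check whether 3*t >= -4 implies it.
Every state satisfying the precondition satisfies the weakest precondition: the implication holds.
Answer: valid


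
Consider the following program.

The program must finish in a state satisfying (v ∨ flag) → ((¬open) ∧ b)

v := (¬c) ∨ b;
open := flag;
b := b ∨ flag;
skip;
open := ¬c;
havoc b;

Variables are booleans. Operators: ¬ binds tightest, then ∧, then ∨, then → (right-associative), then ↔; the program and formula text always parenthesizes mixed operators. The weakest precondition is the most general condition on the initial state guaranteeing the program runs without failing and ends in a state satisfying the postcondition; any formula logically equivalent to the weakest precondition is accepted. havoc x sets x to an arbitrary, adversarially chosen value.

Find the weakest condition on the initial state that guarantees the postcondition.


Working backward. After the program, (v ∨ flag) → ((¬open) ∧ b) must hold.
Before havoc b: ((v ∨ flag) → (¬open)) ∧ (¬(v ∨ flag))
Before open := ¬c: ((v ∨ flag) → c) ∧ (¬(v ∨ flag))
Before skip: ((v ∨ flag) → c) ∧ (¬(v ∨ flag))
Before b := b ∨ flag: ((v ∨ flag) → c) ∧ (¬(v ∨ flag))
Before open := flag: ((v ∨ flag) → c) ∧ (¬(v ∨ flag))
Before v := (¬c) ∨ b: (((¬c) ∨ b ∨ flag) → c) ∧ (¬((¬c) ∨ b ∨ flag))
Answer: WP = (((¬c) ∨ b ∨ flag) → c) ∧ (¬((¬c) ∨ b ∨ flag))


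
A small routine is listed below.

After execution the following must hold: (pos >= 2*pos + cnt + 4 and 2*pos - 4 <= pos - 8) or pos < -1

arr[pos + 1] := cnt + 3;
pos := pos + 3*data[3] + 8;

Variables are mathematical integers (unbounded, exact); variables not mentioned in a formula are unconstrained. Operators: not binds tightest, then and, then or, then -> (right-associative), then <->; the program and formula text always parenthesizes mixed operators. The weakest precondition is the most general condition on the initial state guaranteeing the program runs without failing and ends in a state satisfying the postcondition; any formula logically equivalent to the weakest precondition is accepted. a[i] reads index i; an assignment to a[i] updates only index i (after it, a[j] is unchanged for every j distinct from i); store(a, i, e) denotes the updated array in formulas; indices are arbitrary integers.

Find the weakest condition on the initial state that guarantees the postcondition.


Working backward. After the program, the postcondition (pos >= 2*pos + cnt + 4 and 2*pos - 4 <= pos - 8) or pos < -1 must hold; in canonical form it is (cnt + pos <= -4 and pos <= -4) or pos < -1.
Before pos := pos + 3*data[3] + 8: (3*data[3] + cnt + pos <= -12 and 3*data[3] + pos <= -12) or 3*data[3] + pos < -9
Before arr[pos + 1] := cnt + 3: (3*data[3] + cnt + pos <= -12 and 3*data[3] + pos <= -12) or 3*data[3] + pos < -9
Answer: WP = (3*data[3] + cnt + pos <= -12 and 3*data[3] + pos <= -12) or 3*data[3] + pos < -9


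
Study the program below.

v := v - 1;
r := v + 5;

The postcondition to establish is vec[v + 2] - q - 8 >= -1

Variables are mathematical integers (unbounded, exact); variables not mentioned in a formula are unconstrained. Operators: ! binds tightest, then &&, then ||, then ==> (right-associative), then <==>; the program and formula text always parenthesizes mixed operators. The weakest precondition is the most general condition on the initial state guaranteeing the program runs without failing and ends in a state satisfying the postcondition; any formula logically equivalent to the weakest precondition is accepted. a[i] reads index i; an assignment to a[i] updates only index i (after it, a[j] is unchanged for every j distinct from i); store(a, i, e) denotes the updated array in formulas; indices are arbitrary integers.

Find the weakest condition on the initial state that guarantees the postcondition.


Working backward. After the program, the postcondition vec[v + 2] - q - 8 >= -1 must hold; in canonical form it is vec[v + 2] >= q + 7.
Before r := v + 5: vec[v + 2] >= q + 7
Before v := v - 1: vec[v + 1] >= q + 7
Answer: WP = vec[v + 1] >= q + 7


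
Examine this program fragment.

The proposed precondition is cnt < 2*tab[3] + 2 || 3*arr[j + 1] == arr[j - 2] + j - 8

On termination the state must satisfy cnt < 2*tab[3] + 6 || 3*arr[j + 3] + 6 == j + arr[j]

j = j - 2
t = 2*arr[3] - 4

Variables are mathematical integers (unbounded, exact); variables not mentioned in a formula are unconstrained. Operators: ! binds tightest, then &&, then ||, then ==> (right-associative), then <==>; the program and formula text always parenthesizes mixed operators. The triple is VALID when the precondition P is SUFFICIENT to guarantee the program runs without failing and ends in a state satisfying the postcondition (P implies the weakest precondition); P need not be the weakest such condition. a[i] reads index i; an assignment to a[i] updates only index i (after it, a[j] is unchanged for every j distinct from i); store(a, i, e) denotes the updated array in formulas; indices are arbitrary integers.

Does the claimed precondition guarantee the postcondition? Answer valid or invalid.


Working backward. After the program, the postcondition cnt < 2*tab[3] + 6 || 3*arr[j + 3] + 6 == j + arr[j] must hold; in canonical form it is cnt < 2*tab[3] + 6 || 3*arr[j + 3] == arr[j] + j - 6.
Before t := 2*arr[3] - 4: cnt < 2*tab[3] + 6 || 3*arr[j + 3] == arr[j] + j - 6
Before j := j - 2: cnt < 2*tab[3] + 6 || 3*arr[j + 1] == arr[j - 2] + j - 8
The weakest precondition is cnt < 2*tab[3] + 6 || 3*arr[j + 1] == arr[j - 2] + j - 8.
Check whether cnt < 2*tab[3] + 2 || 3*arr[j + 1] == arr[j - 2] + j - 8 implies it.
Every state satisfying the precondition satisfies the weakest precondition: the implication holds.
Answer: valid


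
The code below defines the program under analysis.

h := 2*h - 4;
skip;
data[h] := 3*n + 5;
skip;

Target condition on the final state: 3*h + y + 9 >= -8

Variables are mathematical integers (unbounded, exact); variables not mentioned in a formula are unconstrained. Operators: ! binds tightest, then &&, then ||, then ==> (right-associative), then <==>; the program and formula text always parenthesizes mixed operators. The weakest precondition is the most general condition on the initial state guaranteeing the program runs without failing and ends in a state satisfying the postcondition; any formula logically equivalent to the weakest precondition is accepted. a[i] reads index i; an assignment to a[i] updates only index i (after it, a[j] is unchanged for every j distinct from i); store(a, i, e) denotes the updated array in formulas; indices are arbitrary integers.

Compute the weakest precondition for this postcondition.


Working backward. After the program, the postcondition 3*h + y + 9 >= -8 must hold; in canonical form it is 3*h + y >= -17.
Before skip: 3*h + y >= -17
Before data[h] := 3*n + 5: 3*h + y >= -17
Before skip: 3*h + y >= -17
Before h := 2*h - 4: 6*h + y >= -5
Answer: WP = 6*h + y >= -5


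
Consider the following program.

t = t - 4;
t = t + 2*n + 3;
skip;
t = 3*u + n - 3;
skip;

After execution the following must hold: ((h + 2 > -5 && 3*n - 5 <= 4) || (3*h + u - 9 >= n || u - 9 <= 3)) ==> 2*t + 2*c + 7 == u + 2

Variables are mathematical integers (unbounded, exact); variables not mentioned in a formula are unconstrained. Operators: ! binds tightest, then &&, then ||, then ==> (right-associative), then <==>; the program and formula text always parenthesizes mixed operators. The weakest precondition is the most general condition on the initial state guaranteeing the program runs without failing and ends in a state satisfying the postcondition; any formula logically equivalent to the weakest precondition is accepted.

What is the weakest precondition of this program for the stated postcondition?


Working backward. After the program, the postcondition ((h + 2 > -5 && 3*n - 5 <= 4) || (3*h + u - 9 >= n || u - 9 <= 3)) ==> 2*t + 2*c + 7 == u + 2 must hold; in canonical form it is ((h > -7 && 3*n <= 9) || 3*h + u >= n + 9 || u <= 12) ==> 2*c + 2*t == u - 5.
Before skip: ((h > -7 && 3*n <= 9) || 3*h + u >= n + 9 || u <= 12) ==> 2*c + 2*t == u - 5
Before t := 3*u + n - 3: ((h > -7 && 3*n <= 9) || 3*h + u >= n + 9 || u <= 12) ==> 2*c + 2*n + 5*u == 1
Before skip: ((h > -7 && 3*n <= 9) || 3*h + u >= n + 9 || u <= 12) ==> 2*c + 2*n + 5*u == 1
Before t := t + 2*n + 3: ((h > -7 && 3*n <= 9) || 3*h + u >= n + 9 || u <= 12) ==> 2*c + 2*n + 5*u == 1
Before t := t - 4: ((h > -7 && 3*n <= 9) || 3*h + u >= n + 9 || u <= 12) ==> 2*c + 2*n + 5*u == 1
Answer: WP = ((h > -7 && 3*n <= 9) || 3*h + u >= n + 9 || u <= 12) ==> 2*c + 2*n + 5*u == 1


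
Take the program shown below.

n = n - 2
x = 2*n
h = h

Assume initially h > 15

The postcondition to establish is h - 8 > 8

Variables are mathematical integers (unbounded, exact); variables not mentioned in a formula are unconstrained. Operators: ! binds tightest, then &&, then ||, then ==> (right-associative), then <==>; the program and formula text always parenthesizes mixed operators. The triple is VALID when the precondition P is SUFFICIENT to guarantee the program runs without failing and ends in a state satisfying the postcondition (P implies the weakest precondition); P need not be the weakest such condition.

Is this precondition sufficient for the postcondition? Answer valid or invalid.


Working backward. After the program, the postcondition h - 8 > 8 must hold; in canonical form it is h > 16.
Before h := h: h > 16
Before x := 2*n: h > 16
Before n := n - 2: h > 16
The weakest precondition is h > 16.
Check whether h > 15 implies it.
Countermodel: at the initial state h = 16, the precondition holds but the weakest precondition fails.
Answer: invalid


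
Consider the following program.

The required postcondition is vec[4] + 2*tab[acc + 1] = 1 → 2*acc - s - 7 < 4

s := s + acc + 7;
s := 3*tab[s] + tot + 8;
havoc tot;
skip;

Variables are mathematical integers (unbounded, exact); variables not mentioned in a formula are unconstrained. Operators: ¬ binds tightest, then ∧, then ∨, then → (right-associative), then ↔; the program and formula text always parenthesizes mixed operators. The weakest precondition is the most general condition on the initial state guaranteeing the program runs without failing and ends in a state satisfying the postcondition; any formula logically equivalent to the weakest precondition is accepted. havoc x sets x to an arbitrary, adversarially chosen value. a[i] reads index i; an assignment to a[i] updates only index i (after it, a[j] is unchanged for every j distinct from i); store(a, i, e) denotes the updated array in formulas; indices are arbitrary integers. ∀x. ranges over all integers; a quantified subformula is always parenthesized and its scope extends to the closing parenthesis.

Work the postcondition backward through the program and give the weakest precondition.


Working backward. After the program, the postcondition vec[4] + 2*tab[acc + 1] = 1 → 2*acc - s - 7 < 4 must hold; in canonical form it is 2*tab[acc + 1] + vec[4] = 1 → 2*acc < s + 11.
Before skip: 2*tab[acc + 1] + vec[4] = 1 → 2*acc < s + 11
Before havoc tot: 2*tab[acc + 1] + vec[4] = 1 → 2*acc < s + 11
Before s := 3*tab[s] + tot + 8: 2*tab[acc + 1] + vec[4] = 1 → 2*acc < 3*tab[s] + tot + 19
Before s := s + acc + 7: 2*tab[acc + 1] + vec[4] = 1 → 2*acc < 3*tab[acc + s + 7] + tot + 19
Answer: WP = 2*tab[acc + 1] + vec[4] = 1 → 2*acc < 3*tab[acc + s + 7] + tot + 19


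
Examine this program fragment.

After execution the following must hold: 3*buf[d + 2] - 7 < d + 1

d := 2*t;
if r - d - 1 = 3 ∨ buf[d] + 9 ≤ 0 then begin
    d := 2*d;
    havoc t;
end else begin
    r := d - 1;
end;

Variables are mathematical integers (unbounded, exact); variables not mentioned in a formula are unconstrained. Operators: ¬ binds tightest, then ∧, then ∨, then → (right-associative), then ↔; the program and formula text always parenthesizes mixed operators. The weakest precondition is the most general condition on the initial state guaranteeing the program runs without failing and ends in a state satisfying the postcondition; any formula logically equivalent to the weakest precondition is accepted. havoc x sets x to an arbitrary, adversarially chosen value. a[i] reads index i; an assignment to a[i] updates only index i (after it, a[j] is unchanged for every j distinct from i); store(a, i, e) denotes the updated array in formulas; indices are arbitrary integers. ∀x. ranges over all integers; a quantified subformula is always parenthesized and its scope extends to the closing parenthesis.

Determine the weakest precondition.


Working backward. After the program, the postcondition 3*buf[d + 2] - 7 < d + 1 must hold; in canonical form it is 3*buf[d + 2] < d + 8.
Then branch requires 3*buf[2*d + 2] < 2*d + 8; else branch requires 3*buf[d + 2] < d + 8.
Before the if: ((r = d + 4 ∨ buf[d] ≤ -9) → 3*buf[2*d + 2] < 2*d + 8) ∧ ((¬(r = d + 4 ∨ buf[d] ≤ -9)) → 3*buf[d + 2] < d + 8)
Before d := 2*t: ((r = 2*t + 4 ∨ buf[2*t] ≤ -9) → 3*buf[4*t + 2] < 4*t + 8) ∧ ((¬(r = 2*t + 4 ∨ buf[2*t] ≤ -9)) → 3*buf[2*t + 2] < 2*t + 8)
Answer: WP = ((r = 2*t + 4 ∨ buf[2*t] ≤ -9) → 3*buf[4*t + 2] < 4*t + 8) ∧ ((¬(r = 2*t + 4 ∨ buf[2*t] ≤ -9)) → 3*buf[2*t + 2] < 2*t + 8)


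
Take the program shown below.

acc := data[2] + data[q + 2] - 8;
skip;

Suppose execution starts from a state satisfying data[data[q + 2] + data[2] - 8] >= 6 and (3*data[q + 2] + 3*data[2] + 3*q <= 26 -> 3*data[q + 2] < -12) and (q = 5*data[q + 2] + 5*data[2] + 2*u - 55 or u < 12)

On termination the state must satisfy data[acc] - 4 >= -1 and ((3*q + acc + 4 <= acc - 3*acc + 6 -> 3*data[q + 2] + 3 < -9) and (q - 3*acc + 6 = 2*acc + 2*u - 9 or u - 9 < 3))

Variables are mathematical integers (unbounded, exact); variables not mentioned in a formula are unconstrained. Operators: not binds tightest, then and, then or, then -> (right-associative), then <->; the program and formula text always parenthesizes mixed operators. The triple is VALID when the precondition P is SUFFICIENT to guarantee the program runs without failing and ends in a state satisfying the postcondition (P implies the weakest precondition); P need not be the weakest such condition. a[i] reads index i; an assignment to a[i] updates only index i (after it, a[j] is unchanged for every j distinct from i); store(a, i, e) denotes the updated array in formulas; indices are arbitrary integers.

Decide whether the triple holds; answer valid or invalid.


Working backward. After the program, the postcondition data[acc] - 4 >= -1 and ((3*q + acc + 4 <= acc - 3*acc + 6 -> 3*data[q + 2] + 3 < -9) and (q - 3*acc + 6 = 2*acc + 2*u - 9 or u - 9 < 3)) must hold; in canonical form it is data[acc] >= 3 and (3*acc + 3*q <= 2 -> 3*data[q + 2] < -12) and (q = 5*acc + 2*u - 15 or u < 12).
Before skip: data[acc] >= 3 and (3*acc + 3*q <= 2 -> 3*data[q + 2] < -12) and (q = 5*acc + 2*u - 15 or u < 12)
Before acc := data[2] + data[q + 2] - 8: data[data[q + 2] + data[2] - 8] >= 3 and (3*data[q + 2] + 3*data[2] + 3*q <= 26 -> 3*data[q + 2] < -12) and (q = 5*data[q + 2] + 5*data[2] + 2*u - 55 or u < 12)
The weakest precondition is data[data[q + 2] + data[2] - 8] >= 3 and (3*data[q + 2] + 3*data[2] + 3*q <= 26 -> 3*data[q + 2] < -12) and (q = 5*data[q + 2] + 5*data[2] + 2*u - 55 or u < 12).
Check whether data[data[q + 2] + data[2] - 8] >= 6 and (3*data[q + 2] + 3*data[2] + 3*q <= 26 -> 3*data[q + 2] < -12) and (q = 5*data[q + 2] + 5*data[2] + 2*u - 55 or u < 12) implies it.
Every state satisfying the precondition satisfies the weakest precondition: the implication holds.
Answer: valid


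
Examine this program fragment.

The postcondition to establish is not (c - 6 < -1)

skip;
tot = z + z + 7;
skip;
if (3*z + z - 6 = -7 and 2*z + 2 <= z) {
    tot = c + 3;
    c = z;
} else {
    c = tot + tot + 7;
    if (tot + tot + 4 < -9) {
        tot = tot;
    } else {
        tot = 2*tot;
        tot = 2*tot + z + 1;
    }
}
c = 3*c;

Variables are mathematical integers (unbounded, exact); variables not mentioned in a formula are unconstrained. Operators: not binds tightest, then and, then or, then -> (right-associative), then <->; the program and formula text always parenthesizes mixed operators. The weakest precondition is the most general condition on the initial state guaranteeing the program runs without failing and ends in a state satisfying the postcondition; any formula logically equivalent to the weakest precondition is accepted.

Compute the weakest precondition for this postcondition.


Working backward. After the program, the postcondition not (c - 6 < -1) must hold; in canonical form it is not (c < 5).
Before c := 3*c: not (3*c < 5)
Then branch requires not (3*z < 5); else branch requires (2*tot < -13 -> (not (6*tot < -16))) and ((not (2*tot < -13)) -> (not (6*tot < -16))).
Before the if: ((4*z = -1 and z <= -2) -> (not (3*z < 5))) and ((not (4*z = -1 and z <= -2)) -> ((2*tot < -13 -> (not (6*tot < -16))) and ((not (2*tot < -13)) -> (not (6*tot < -16)))))
Before skip: ((4*z = -1 and z <= -2) -> (not (3*z < 5))) and ((not (4*z = -1 and z <= -2)) -> ((2*tot < -13 -> (not (6*tot < -16))) and ((not (2*tot < -13)) -> (not (6*tot < -16)))))
Before tot := z + z + 7: ((4*z = -1 and z <= -2) -> (not (3*z < 5))) and ((not (4*z = -1 and z <= -2)) -> ((4*z < -27 -> (not (12*z < -58))) and ((not (4*z < -27)) -> (not (12*z < -58)))))
Before skip: ((4*z = -1 and z <= -2) -> (not (3*z < 5))) and ((not (4*z = -1 and z <= -2)) -> ((4*z < -27 -> (not (12*z < -58))) and ((not (4*z < -27)) -> (not (12*z < -58)))))
Answer: WP = ((4*z = -1 and z <= -2) -> (not (3*z < 5))) and ((not (4*z = -1 and z <= -2)) -> ((4*z < -27 -> (not (12*z < -58))) and ((not (4*z < -27)) -> (not (12*z < -58)))))


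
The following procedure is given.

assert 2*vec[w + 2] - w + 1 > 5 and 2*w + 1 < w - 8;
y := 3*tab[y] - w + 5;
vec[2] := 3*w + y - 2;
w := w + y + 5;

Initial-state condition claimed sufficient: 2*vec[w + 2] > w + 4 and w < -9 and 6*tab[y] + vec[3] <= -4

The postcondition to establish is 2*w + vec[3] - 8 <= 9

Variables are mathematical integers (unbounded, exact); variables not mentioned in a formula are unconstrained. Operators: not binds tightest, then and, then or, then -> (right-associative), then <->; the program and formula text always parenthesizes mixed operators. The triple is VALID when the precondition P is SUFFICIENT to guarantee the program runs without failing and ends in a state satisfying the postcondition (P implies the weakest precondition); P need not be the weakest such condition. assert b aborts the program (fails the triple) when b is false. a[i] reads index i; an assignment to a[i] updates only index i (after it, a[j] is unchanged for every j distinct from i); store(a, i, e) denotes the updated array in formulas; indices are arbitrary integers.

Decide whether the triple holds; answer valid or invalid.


Working backward. After the program, the postcondition 2*w + vec[3] - 8 <= 9 must hold; in canonical form it is vec[3] + 2*w <= 17.
Before w := w + y + 5: vec[3] + 2*w + 2*y <= 7
Before vec[2] := 3*w + y - 2: vec[3] + 2*w + 2*y <= 7
Before y := 3*tab[y] - w + 5: 6*tab[y] + vec[3] <= -3
Before assert 2*vec[w + 2] - w + 1 > 5 and 2*w + 1 < w - 8: 2*vec[w + 2] > w + 4 and w < -9 and 6*tab[y] + vec[3] <= -3
The weakest precondition is 2*vec[w + 2] > w + 4 and w < -9 and 6*tab[y] + vec[3] <= -3.
Check whether 2*vec[w + 2] > w + 4 and w < -9 and 6*tab[y] + vec[3] <= -4 implies it.
Every state satisfying the precondition satisfies the weakest precondition: the implication holds.
Answer: valid


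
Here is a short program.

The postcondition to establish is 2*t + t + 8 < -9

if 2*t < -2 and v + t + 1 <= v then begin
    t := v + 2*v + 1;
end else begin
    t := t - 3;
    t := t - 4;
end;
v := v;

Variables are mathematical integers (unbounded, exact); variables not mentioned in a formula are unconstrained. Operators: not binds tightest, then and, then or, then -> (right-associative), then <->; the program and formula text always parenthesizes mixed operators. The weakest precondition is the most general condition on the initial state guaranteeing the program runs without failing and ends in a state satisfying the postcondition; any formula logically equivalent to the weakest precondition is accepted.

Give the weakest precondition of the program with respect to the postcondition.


Working backward. After the program, the postcondition 2*t + t + 8 < -9 must hold; in canonical form it is 3*t < -17.
Before v := v: 3*t < -17
Then branch requires 9*v < -20; else branch requires 3*t < 4.
Before the if: ((2*t < -2 and t <= -1) -> 9*v < -20) and ((not (2*t < -2 and t <= -1)) -> 3*t < 4)
Answer: WP = ((2*t < -2 and t <= -1) -> 9*v < -20) and ((not (2*t < -2 and t <= -1)) -> 3*t < 4)


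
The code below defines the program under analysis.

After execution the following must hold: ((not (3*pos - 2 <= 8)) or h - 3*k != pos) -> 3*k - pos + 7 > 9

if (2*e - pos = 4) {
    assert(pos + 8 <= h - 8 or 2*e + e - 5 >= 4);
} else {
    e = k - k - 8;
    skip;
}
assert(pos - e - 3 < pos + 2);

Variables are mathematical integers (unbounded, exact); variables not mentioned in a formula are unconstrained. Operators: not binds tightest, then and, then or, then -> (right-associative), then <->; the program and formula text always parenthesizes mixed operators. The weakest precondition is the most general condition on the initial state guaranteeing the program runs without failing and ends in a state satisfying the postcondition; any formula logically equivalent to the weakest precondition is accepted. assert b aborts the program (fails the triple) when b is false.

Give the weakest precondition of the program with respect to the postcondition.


Working backward. After the program, the postcondition ((not (3*pos - 2 <= 8)) or h - 3*k != pos) -> 3*k - pos + 7 > 9 must hold; in canonical form it is ((not (3*pos <= 10)) or h != 3*k + pos) -> 3*k > pos + 2.
Before assert pos - e - 3 < pos + 2: e > -5 and (((not (3*pos <= 10)) or h != 3*k + pos) -> 3*k > pos + 2)
Then branch requires (pos <= h - 16 or 3*e >= 9) and e > -5 and (((not (3*pos <= 10)) or h != 3*k + pos) -> 3*k > pos + 2); else branch requires false.
Before the if: (2*e = pos + 4 -> ((pos <= h - 16 or 3*e >= 9) and e > -5 and (((not (3*pos <= 10)) or h != 3*k + pos) -> 3*k > pos + 2))) and 2*e = pos + 4
Answer: WP = (2*e = pos + 4 -> ((pos <= h - 16 or 3*e >= 9) and e > -5 and (((not (3*pos <= 10)) or h != 3*k + pos) -> 3*k > pos + 2))) and 2*e = pos + 4


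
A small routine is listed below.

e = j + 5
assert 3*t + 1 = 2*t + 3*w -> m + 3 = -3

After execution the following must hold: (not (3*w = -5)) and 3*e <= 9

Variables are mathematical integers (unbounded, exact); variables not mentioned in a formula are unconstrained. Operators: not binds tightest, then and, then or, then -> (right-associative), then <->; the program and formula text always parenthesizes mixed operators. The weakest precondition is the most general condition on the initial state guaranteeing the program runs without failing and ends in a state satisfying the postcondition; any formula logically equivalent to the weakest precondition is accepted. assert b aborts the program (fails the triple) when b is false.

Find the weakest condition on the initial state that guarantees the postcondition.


Working backward. After the program, (not (3*w = -5)) and 3*e <= 9 must hold.
Before assert 3*t + 1 = 2*t + 3*w -> m + 3 = -3: (t = 3*w - 1 -> m = -6) and (not (3*w = -5)) and 3*e <= 9
Before e := j + 5: (t = 3*w - 1 -> m = -6) and (not (3*w = -5)) and 3*j <= -6
Answer: WP = (t = 3*w - 1 -> m = -6) and (not (3*w = -5)) and 3*j <= -6


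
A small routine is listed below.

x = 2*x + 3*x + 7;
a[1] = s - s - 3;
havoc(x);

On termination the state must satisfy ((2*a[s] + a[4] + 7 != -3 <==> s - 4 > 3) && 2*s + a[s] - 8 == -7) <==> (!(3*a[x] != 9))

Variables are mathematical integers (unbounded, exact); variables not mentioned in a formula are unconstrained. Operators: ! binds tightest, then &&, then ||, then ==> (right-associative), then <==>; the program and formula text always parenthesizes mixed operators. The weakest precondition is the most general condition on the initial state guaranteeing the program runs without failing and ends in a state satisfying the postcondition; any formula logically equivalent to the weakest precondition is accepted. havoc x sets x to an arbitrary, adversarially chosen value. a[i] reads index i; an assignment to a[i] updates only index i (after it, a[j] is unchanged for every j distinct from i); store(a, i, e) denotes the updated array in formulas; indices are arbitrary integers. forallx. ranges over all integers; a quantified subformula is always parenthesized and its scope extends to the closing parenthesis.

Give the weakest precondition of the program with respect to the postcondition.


Working backward. After the program, the postcondition ((2*a[s] + a[4] + 7 != -3 <==> s - 4 > 3) && 2*s + a[s] - 8 == -7) <==> (!(3*a[x] != 9)) must hold; in canonical form it is ((a[4] + 2*a[s] != -10 <==> s > 7) && a[s] + 2*s == 1) <==> (!(3*a[x] != 9)).
Before havoc x: forall x_1. (((a[4] + 2*a[s] != -10 <==> s > 7) && a[s] + 2*s == 1) <==> (!(3*a[x_1] != 9)))
Before a[1] := s - s - 3: forall x_1. (((a[4] + 2*store(a, 1, -3)[s] != -10 <==> s > 7) && store(a, 1, -3)[s] + 2*s == 1) <==> (!(3*store(a, 1, -3)[x_1] != 9)))
Before x := 2*x + 3*x + 7: forall x_1. (((a[4] + 2*store(a, 1, -3)[s] != -10 <==> s > 7) && store(a, 1, -3)[s] + 2*s == 1) <==> (!(3*store(a, 1, -3)[x_1] != 9)))
Answer: WP = forall x_1. (((a[4] + 2*store(a, 1, -3)[s] != -10 <==> s > 7) && store(a, 1, -3)[s] + 2*s == 1) <==> (!(3*store(a, 1, -3)[x_1] != 9)))


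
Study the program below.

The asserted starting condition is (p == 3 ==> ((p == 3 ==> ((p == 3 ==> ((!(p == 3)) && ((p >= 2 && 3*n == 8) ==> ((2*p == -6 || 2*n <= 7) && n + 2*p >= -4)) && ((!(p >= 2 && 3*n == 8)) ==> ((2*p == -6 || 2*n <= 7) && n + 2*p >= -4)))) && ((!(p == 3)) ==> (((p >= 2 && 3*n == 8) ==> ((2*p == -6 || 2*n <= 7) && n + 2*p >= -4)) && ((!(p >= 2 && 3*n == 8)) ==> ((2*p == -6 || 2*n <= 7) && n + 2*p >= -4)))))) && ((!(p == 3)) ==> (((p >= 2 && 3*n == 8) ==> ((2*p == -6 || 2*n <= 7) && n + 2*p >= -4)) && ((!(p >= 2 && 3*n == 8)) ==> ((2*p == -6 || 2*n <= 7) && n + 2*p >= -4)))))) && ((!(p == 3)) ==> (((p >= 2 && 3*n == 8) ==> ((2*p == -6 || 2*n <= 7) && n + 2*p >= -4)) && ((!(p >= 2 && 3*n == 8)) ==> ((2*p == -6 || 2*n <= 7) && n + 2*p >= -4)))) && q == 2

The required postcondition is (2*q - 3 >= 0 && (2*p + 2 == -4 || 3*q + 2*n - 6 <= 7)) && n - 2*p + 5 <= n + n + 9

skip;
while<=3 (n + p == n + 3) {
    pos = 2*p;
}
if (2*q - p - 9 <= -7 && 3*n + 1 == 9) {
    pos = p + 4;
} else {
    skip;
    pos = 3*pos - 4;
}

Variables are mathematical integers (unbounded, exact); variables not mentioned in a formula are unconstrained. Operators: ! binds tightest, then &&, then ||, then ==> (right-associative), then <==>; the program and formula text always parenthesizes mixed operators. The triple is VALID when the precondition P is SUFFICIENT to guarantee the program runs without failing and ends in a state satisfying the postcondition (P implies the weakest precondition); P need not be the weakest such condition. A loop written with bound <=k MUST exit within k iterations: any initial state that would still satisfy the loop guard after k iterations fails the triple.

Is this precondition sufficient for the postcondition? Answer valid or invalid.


Working backward. After the program, the postcondition (2*q - 3 >= 0 && (2*p + 2 == -4 || 3*q + 2*n - 6 <= 7)) && n - 2*p + 5 <= n + n + 9 must hold; in canonical form it is 2*q >= 3 && (2*p == -6 || 2*n + 3*q <= 13) && n + 2*p >= -4.
Then branch requires 2*q >= 3 && (2*p == -6 || 2*n + 3*q <= 13) && n + 2*p >= -4; else branch requires 2*q >= 3 && (2*p == -6 || 2*n + 3*q <= 13) && n + 2*p >= -4.
Before the if: ((2*q <= p + 2 && 3*n == 8) ==> (2*q >= 3 && (2*p == -6 || 2*n + 3*q <= 13) && n + 2*p >= -4)) && ((!(2*q <= p + 2 && 3*n == 8)) ==> (2*q >= 3 && (2*p == -6 || 2*n + 3*q <= 13) && n + 2*p >= -4))
Before the loop (bound <=3), unroll the exhaustion recursion (WP_0 = exit-now case; WP_j = one more guarded iteration, up to j = 3):
  WP_0: (!(p == 3)) && ((2*q <= p + 2 && 3*n == 8) ==> (2*q >= 3 && (2*p == -6 || 2*n + 3*q <= 13) && n + 2*p >= -4)) && ((!(2*q <= p + 2 && 3*n == 8)) ==> (2*q >= 3 && (2*p == -6 || 2*n + 3*q <= 13) && n + 2*p >= -4))
  WP_1: (p == 3 ==> ((!(p == 3)) && ((2*q <= p + 2 && 3*n == 8) ==> (2*q >= 3 && (2*p == -6 || 2*n + 3*q <= 13) && n + 2*p >= -4)) && ((!(2*q <= p + 2 && 3*n == 8)) ==> (2*q >= 3 && (2*p == -6 || 2*n + 3*q <= 13) && n + 2*p >= -4)))) && ((!(p == 3)) ==> (((2*q <= p + 2 && 3*n == 8) ==> (2*q >= 3 && (2*p == -6 || 2*n + 3*q <= 13) && n + 2*p >= -4)) && ((!(2*q <= p + 2 && 3*n == 8)) ==> (2*q >= 3 && (2*p == -6 || 2*n + 3*q <= 13) && n + 2*p >= -4))))
  WP_2: (p == 3 ==> ((p == 3 ==> ((!(p == 3)) && ((2*q <= p + 2 && 3*n == 8) ==> (2*q >= 3 && (2*p == -6 || 2*n + 3*q <= 13) && n + 2*p >= -4)) && ((!(2*q <= p + 2 && 3*n == 8)) ==> (2*q >= 3 && (2*p == -6 || 2*n + 3*q <= 13) && n + 2*p >= -4)))) && ((!(p == 3)) ==> (((2*q <= p + 2 && 3*n == 8) ==> (2*q >= 3 && (2*p == -6 || 2*n + 3*q <= 13) && n + 2*p >= -4)) && ((!(2*q <= p + 2 && 3*n == 8)) ==> (2*q >= 3 && (2*p == -6 || 2*n + 3*q <= 13) && n + 2*p >= -4)))))) && ((!(p == 3)) ==> (((2*q <= p + 2 && 3*n == 8) ==> (2*q >= 3 && (2*p == -6 || 2*n + 3*q <= 13) && n + 2*p >= -4)) && ((!(2*q <= p + 2 && 3*n == 8)) ==> (2*q >= 3 && (2*p == -6 || 2*n + 3*q <= 13) && n + 2*p >= -4))))
  WP_3: (p == 3 ==> ((p == 3 ==> ((p == 3 ==> ((!(p == 3)) && ((2*q <= p + 2 && 3*n == 8) ==> (2*q >= 3 && (2*p == -6 || 2*n + 3*q <= 13) && n + 2*p >= -4)) && ((!(2*q <= p + 2 && 3*n == 8)) ==> (2*q >= 3 && (2*p == -6 || 2*n + 3*q <= 13) && n + 2*p >= -4)))) && ((!(p == 3)) ==> (((2*q <= p + 2 && 3*n == 8) ==> (2*q >= 3 && (2*p == -6 || 2*n + 3*q <= 13) && n + 2*p >= -4)) && ((!(2*q <= p + 2 && 3*n == 8)) ==> (2*q >= 3 && (2*p == -6 || 2*n + 3*q <= 13) && n + 2*p >= -4)))))) && ((!(p == 3)) ==> (((2*q <= p + 2 && 3*n == 8) ==> (2*q >= 3 && (2*p == -6 || 2*n + 3*q <= 13) && n + 2*p >= -4)) && ((!(2*q <= p + 2 && 3*n == 8)) ==> (2*q >= 3 && (2*p == -6 || 2*n + 3*q <= 13) && n + 2*p >= -4)))))) && ((!(p == 3)) ==> (((2*q <= p + 2 && 3*n == 8) ==> (2*q >= 3 && (2*p == -6 || 2*n + 3*q <= 13) && n + 2*p >= -4)) && ((!(2*q <= p + 2 && 3*n == 8)) ==> (2*q >= 3 && (2*p == -6 || 2*n + 3*q <= 13) && n + 2*p >= -4))))
So before the loop: (p == 3 ==> ((p == 3 ==> ((p == 3 ==> ((!(p == 3)) && ((2*q <= p + 2 && 3*n == 8) ==> (2*q >= 3 && (2*p == -6 || 2*n + 3*q <= 13) && n + 2*p >= -4)) && ((!(2*q <= p + 2 && 3*n == 8)) ==> (2*q >= 3 && (2*p == -6 || 2*n + 3*q <= 13) && n + 2*p >= -4)))) && ((!(p == 3)) ==> (((2*q <= p + 2 && 3*n == 8) ==> (2*q >= 3 && (2*p == -6 || 2*n + 3*q <= 13) && n + 2*p >= -4)) && ((!(2*q <= p + 2 && 3*n == 8)) ==> (2*q >= 3 && (2*p == -6 || 2*n + 3*q <= 13) && n + 2*p >= -4)))))) && ((!(p == 3)) ==> (((2*q <= p + 2 && 3*n == 8) ==> (2*q >= 3 && (2*p == -6 || 2*n + 3*q <= 13) && n + 2*p >= -4)) && ((!(2*q <= p + 2 && 3*n == 8)) ==> (2*q >= 3 && (2*p == -6 || 2*n + 3*q <= 13) && n + 2*p >= -4)))))) && ((!(p == 3)) ==> (((2*q <= p + 2 && 3*n == 8) ==> (2*q >= 3 && (2*p == -6 || 2*n + 3*q <= 13) && n + 2*p >= -4)) && ((!(2*q <= p + 2 && 3*n == 8)) ==> (2*q >= 3 && (2*p == -6 || 2*n + 3*q <= 13) && n + 2*p >= -4))))
Before skip: (p == 3 ==> ((p == 3 ==> ((p == 3 ==> ((!(p == 3)) && ((2*q <= p + 2 && 3*n == 8) ==> (2*q >= 3 && (2*p == -6 || 2*n + 3*q <= 13) && n + 2*p >= -4)) && ((!(2*q <= p + 2 && 3*n == 8)) ==> (2*q >= 3 && (2*p == -6 || 2*n + 3*q <= 13) && n + 2*p >= -4)))) && ((!(p == 3)) ==> (((2*q <= p + 2 && 3*n == 8) ==> (2*q >= 3 && (2*p == -6 || 2*n + 3*q <= 13) && n + 2*p >= -4)) && ((!(2*q <= p + 2 && 3*n == 8)) ==> (2*q >= 3 && (2*p == -6 || 2*n + 3*q <= 13) && n + 2*p >= -4)))))) && ((!(p == 3)) ==> (((2*q <= p + 2 && 3*n == 8) ==> (2*q >= 3 && (2*p == -6 || 2*n + 3*q <= 13) && n + 2*p >= -4)) && ((!(2*q <= p + 2 && 3*n == 8)) ==> (2*q >= 3 && (2*p == -6 || 2*n + 3*q <= 13) && n + 2*p >= -4)))))) && ((!(p == 3)) ==> (((2*q <= p + 2 && 3*n == 8) ==> (2*q >= 3 && (2*p == -6 || 2*n + 3*q <= 13) && n + 2*p >= -4)) && ((!(2*q <= p + 2 && 3*n == 8)) ==> (2*q >= 3 && (2*p == -6 || 2*n + 3*q <= 13) && n + 2*p >= -4))))
The weakest precondition is (p == 3 ==> ((p == 3 ==> ((p == 3 ==> ((!(p == 3)) && ((2*q <= p + 2 && 3*n == 8) ==> (2*q >= 3 && (2*p == -6 || 2*n + 3*q <= 13) && n + 2*p >= -4)) && ((!(2*q <= p + 2 && 3*n == 8)) ==> (2*q >= 3 && (2*p == -6 || 2*n + 3*q <= 13) && n + 2*p >= -4)))) && ((!(p == 3)) ==> (((2*q <= p + 2 && 3*n == 8) ==> (2*q >= 3 && (2*p == -6 || 2*n + 3*q <= 13) && n + 2*p >= -4)) && ((!(2*q <= p + 2 && 3*n == 8)) ==> (2*q >= 3 && (2*p == -6 || 2*n + 3*q <= 13) && n + 2*p >= -4)))))) && ((!(p == 3)) ==> (((2*q <= p + 2 && 3*n == 8) ==> (2*q >= 3 && (2*p == -6 || 2*n + 3*q <= 13) && n + 2*p >= -4)) && ((!(2*q <= p + 2 && 3*n == 8)) ==> (2*q >= 3 && (2*p == -6 || 2*n + 3*q <= 13) && n + 2*p >= -4)))))) && ((!(p == 3)) ==> (((2*q <= p + 2 && 3*n == 8) ==> (2*q >= 3 && (2*p == -6 || 2*n + 3*q <= 13) && n + 2*p >= -4)) && ((!(2*q <= p + 2 && 3*n == 8)) ==> (2*q >= 3 && (2*p == -6 || 2*n + 3*q <= 13) && n + 2*p >= -4)))).
Check whether (p == 3 ==> ((p == 3 ==> ((p == 3 ==> ((!(p == 3)) && ((p >= 2 && 3*n == 8) ==> ((2*p == -6 || 2*n <= 7) && n + 2*p >= -4)) && ((!(p >= 2 && 3*n == 8)) ==> ((2*p == -6 || 2*n <= 7) && n + 2*p >= -4)))) && ((!(p == 3)) ==> (((p >= 2 && 3*n == 8) ==> ((2*p == -6 || 2*n <= 7) && n + 2*p >= -4)) && ((!(p >= 2 && 3*n == 8)) ==> ((2*p == -6 || 2*n <= 7) && n + 2*p >= -4)))))) && ((!(p == 3)) ==> (((p >= 2 && 3*n == 8) ==> ((2*p == -6 || 2*n <= 7) && n + 2*p >= -4)) && ((!(p >= 2 && 3*n == 8)) ==> ((2*p == -6 || 2*n <= 7) && n + 2*p >= -4)))))) && ((!(p == 3)) ==> (((p >= 2 && 3*n == 8) ==> ((2*p == -6 || 2*n <= 7) && n + 2*p >= -4)) && ((!(p >= 2 && 3*n == 8)) ==> ((2*p == -6 || 2*n <= 7) && n + 2*p >= -4)))) && q == 2 implies it.
Every state satisfying the precondition satisfies the weakest precondition: the implication holds.
Answer: valid
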